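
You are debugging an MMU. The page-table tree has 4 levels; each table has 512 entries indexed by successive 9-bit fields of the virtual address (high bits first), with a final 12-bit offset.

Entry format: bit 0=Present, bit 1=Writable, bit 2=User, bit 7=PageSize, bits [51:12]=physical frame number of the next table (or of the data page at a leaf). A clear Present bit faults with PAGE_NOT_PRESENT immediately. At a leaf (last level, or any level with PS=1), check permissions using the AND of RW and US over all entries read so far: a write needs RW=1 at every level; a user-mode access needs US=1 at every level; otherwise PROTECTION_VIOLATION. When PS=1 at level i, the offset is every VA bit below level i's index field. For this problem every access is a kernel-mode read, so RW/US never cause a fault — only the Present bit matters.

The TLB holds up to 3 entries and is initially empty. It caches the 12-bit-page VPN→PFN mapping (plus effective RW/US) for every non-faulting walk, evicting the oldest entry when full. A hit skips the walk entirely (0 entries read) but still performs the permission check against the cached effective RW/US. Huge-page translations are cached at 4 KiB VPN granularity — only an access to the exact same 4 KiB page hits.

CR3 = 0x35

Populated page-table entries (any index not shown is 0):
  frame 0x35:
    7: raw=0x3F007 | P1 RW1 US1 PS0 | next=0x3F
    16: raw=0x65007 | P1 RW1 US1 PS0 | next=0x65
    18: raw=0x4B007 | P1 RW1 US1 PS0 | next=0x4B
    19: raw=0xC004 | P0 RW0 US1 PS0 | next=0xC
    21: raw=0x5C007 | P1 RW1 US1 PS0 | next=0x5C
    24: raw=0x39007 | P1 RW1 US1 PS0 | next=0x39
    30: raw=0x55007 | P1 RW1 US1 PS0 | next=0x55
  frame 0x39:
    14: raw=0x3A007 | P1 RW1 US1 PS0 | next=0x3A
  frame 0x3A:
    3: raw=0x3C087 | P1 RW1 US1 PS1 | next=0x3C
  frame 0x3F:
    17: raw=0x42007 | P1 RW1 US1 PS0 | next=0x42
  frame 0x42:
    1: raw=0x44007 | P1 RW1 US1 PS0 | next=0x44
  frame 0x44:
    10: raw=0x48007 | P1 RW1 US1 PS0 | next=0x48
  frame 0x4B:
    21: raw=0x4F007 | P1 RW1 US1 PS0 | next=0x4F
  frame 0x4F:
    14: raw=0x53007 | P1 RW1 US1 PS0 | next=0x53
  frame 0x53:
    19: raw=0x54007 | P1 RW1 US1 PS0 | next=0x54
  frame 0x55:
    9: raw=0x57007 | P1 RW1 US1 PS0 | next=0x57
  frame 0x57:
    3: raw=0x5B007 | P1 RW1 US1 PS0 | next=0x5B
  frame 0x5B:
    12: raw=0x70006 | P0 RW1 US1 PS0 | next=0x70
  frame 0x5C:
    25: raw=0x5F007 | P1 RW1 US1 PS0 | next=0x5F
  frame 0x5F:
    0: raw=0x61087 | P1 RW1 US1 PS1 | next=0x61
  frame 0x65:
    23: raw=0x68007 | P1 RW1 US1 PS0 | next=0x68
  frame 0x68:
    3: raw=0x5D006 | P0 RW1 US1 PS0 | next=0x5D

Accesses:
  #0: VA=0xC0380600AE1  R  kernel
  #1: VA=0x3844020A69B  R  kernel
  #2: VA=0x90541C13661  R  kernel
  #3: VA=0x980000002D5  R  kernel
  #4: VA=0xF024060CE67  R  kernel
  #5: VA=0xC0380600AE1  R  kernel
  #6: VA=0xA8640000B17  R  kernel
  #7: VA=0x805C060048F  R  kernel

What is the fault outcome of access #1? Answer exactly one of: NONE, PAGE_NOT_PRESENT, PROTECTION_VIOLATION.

Trace:
#0 VA=0xC0380600AE1 (r,kernel):
  [0] read 0x35 idx=24: raw=0x39007 flags P=1 W=1 U=1 S=0
  [1] read 0x39 idx=14: raw=0x3A007 flags P=1 W=1 U=1 S=0
  [2] read 0x3A idx=3: raw=0x3C087 flags P=1 W=1 U=1 S=1
  ⇒ phys 0x3CAE1 (huge @L2)  [3 reads]
#1 VA=0x3844020A69B (r,kernel):
  [0] read 0x35 idx=7: raw=0x3F007 flags P=1 W=1 U=1 S=0
  [1] read 0x3F idx=17: raw=0x42007 flags P=1 W=1 U=1 S=0
  [2] read 0x42 idx=1: raw=0x44007 flags P=1 W=1 U=1 S=0
  [3] read 0x44 idx=10: raw=0x48007 flags P=1 W=1 U=1 S=0
  ⇒ phys 0x4869B  [4 reads]
#2 VA=0x90541C13661 (r,kernel):
  [0] read 0x35 idx=18: raw=0x4B007 flags P=1 W=1 U=1 S=0
  [1] read 0x4B idx=21: raw=0x4F007 flags P=1 W=1 U=1 S=0
  [2] read 0x4F idx=14: raw=0x53007 flags P=1 W=1 U=1 S=0
  [3] read 0x53 idx=19: raw=0x54007 flags P=1 W=1 U=1 S=0
  ⇒ phys 0x54661  [4 reads]
#3 VA=0x980000002D5 (r,kernel):
  [0] read 0x35 idx=19: raw=0xC004 flags P=0 W=0 U=1 S=0
  → PAGE_NOT_PRESENT  (1 entries read)
#4 VA=0xF024060CE67 (r,kernel):
  [0] read 0x35 idx=30: raw=0x55007 flags P=1 W=1 U=1 S=0
  [1] read 0x55 idx=9: raw=0x57007 flags P=1 W=1 U=1 S=0
  [2] read 0x57 idx=3: raw=0x5B007 flags P=1 W=1 U=1 S=0
  [3] read 0x5B idx=12: raw=0x70006 flags P=0 W=1 U=1 S=0
  → PAGE_NOT_PRESENT  (4 entries read)
#5 VA=0xC0380600AE1 (r,kernel):
  TLB hit vpn=0xC0380600 → PA=0x3CAE1
#6 VA=0xA8640000B17 (r,kernel):
  [0] read 0x35 idx=21: raw=0x5C007 flags P=1 W=1 U=1 S=0
  [1] read 0x5C idx=25: raw=0x5F007 flags P=1 W=1 U=1 S=0
  [2] read 0x5F idx=0: raw=0x61087 flags P=1 W=1 U=1 S=1
  ⇒ phys 0x61B17 (huge @L2)  [3 reads]
#7 VA=0x805C060048F (r,kernel):
  [0] read 0x35 idx=16: raw=0x65007 flags P=1 W=1 U=1 S=0
  [1] read 0x65 idx=23: raw=0x68007 flags P=1 W=1 U=1 S=0
  [2] read 0x68 idx=3: raw=0x5D006 flags P=0 W=1 U=1 S=0
  → PAGE_NOT_PRESENT  (3 entries read)

Access #1 fault: NONE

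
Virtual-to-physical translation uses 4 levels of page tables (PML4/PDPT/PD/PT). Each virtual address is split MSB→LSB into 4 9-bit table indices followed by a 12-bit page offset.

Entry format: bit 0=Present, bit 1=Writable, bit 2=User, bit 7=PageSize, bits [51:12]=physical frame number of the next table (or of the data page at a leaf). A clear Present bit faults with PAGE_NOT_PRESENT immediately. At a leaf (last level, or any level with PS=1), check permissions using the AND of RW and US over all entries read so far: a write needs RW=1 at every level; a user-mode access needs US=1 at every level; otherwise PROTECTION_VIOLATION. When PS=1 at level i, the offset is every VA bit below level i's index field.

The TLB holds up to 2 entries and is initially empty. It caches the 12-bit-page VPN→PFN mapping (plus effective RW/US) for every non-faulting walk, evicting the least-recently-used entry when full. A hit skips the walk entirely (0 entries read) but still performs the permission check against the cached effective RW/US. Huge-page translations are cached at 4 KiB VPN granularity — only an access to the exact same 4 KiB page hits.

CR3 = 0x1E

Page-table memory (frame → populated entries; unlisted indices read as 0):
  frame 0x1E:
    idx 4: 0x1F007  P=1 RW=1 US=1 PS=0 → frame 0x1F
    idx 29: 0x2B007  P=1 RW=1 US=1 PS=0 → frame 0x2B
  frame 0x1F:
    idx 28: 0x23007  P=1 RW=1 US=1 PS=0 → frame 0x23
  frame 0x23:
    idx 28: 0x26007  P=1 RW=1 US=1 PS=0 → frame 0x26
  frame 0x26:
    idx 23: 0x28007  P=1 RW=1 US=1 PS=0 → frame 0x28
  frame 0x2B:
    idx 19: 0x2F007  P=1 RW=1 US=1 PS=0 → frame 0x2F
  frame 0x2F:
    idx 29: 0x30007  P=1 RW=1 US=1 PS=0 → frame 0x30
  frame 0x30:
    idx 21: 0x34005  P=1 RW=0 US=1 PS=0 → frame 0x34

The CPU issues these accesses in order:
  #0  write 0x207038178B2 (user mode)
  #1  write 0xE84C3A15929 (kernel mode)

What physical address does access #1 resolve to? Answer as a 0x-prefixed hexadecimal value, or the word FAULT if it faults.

Walk each access:
#0 VA=0x207038178B2 (w,user):
  [0] read 0x1E idx=4: raw=0x1F007 flags P=1 W=1 U=1 S=0
  [1] read 0x1F idx=28: raw=0x23007 flags P=1 W=1 U=1 S=0
  [2] read 0x23 idx=28: raw=0x26007 flags P=1 W=1 U=1 S=0
  [3] read 0x26 idx=23: raw=0x28007 flags P=1 W=1 U=1 S=0
  → PA=0x288B2  (4 entries read)
#1 VA=0xE84C3A15929 (w,kernel):
  [0] read 0x1E idx=29: raw=0x2B007 flags P=1 W=1 U=1 S=0
  [1] read 0x2B idx=19: raw=0x2F007 flags P=1 W=1 U=1 S=0
  [2] read 0x2F idx=29: raw=0x30007 flags P=1 W=1 U=1 S=0
  [3] read 0x30 idx=21: raw=0x34005 flags P=1 W=0 U=1 S=0
  ⇒ fault: PROTECTION_VIOLATION  — 4 lookups

Access #1 PA: FAULT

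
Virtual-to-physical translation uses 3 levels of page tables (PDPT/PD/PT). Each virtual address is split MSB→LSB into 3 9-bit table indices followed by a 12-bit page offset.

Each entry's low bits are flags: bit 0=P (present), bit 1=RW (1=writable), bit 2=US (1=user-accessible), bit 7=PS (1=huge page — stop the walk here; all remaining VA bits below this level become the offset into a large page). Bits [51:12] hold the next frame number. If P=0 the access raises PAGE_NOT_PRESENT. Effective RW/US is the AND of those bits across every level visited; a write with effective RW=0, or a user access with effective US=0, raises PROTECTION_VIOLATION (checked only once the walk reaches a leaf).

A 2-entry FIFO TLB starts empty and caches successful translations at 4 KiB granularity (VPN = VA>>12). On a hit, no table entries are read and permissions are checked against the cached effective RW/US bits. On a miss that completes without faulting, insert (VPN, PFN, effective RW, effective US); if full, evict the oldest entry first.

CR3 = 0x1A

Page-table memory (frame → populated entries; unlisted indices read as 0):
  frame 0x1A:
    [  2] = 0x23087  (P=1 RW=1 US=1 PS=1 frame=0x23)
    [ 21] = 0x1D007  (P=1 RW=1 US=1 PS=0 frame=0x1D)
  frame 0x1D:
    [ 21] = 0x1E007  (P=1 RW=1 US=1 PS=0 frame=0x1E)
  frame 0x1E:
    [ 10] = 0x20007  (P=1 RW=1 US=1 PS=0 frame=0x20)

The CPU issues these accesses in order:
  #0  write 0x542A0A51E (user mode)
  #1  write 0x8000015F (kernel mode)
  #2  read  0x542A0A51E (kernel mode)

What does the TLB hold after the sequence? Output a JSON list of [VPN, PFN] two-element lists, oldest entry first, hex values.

Walk each access:
#0 VA=0x542A0A51E (w,user):
  L0: frame=0x1A idx=21 entry=0x1D007 [P=1 RW=1 US=1 PS=0]
  L1: frame=0x1D idx=21 entry=0x1E007 [P=1 RW=1 US=1 PS=0]
  L2: frame=0x1E idx=10 entry=0x20007 [P=1 RW=1 US=1 PS=0]
  ✓ 0x2051E  — 3 lookups
#1 VA=0x8000015F (w,kernel):
  L0: frame=0x1A idx=2 entry=0x23087 [P=1 RW=1 US=1 PS=1]
  ✓ 0x2315F (huge @L0)  — 1 lookups
#2 VA=0x542A0A51E (r,kernel):
  TLB hit vpn=0x542A0A → PA=0x2051E

TLB: [["0x542A0A", "0x20"], ["0x80000", "0x23"]]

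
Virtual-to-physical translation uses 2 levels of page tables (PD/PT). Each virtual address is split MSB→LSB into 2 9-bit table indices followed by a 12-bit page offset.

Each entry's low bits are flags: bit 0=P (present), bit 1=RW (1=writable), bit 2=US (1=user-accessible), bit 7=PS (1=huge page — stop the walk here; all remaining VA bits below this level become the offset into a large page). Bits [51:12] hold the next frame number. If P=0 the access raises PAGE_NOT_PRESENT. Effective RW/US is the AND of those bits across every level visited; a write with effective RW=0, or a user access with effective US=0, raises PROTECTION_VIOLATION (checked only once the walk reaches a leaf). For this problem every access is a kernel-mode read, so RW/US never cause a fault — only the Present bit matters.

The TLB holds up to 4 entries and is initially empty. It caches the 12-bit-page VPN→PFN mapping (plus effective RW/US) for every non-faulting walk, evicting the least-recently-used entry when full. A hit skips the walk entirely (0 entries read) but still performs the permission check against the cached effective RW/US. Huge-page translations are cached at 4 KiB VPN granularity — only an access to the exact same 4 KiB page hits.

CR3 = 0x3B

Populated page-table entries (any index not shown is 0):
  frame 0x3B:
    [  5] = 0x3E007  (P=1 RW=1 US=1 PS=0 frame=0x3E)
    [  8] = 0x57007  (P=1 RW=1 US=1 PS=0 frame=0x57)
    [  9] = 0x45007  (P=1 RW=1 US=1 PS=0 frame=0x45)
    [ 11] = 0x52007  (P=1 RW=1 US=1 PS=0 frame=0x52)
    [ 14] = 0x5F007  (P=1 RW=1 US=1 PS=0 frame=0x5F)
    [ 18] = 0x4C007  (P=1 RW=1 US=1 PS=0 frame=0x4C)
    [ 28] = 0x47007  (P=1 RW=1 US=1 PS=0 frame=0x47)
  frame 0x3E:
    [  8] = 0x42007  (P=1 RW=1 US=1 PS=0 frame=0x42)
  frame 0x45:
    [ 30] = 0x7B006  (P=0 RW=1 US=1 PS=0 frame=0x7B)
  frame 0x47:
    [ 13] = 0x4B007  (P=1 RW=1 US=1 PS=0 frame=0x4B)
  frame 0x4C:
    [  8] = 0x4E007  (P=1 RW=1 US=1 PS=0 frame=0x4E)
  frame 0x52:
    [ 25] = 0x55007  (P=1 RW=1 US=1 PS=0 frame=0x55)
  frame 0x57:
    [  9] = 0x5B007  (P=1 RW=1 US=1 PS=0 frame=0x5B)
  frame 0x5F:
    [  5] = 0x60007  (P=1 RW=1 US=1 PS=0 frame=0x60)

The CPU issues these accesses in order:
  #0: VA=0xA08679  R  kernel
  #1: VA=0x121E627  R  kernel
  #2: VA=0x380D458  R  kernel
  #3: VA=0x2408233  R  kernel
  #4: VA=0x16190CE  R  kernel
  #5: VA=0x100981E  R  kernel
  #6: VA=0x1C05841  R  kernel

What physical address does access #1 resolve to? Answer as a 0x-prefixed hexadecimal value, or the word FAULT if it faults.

Walk each access:
#0 VA=0xA08679 (r,kernel):
  L0 @0x3B[5] → 0x3E007  P=1,RW=1,US=1,PS=0
  L1 @0x3E[8] → 0x42007  P=1,RW=1,US=1,PS=0
  → PA=0x42679  (2 entries read)
#1 VA=0x121E627 (r,kernel):
  L0 @0x3B[9] → 0x45007  P=1,RW=1,US=1,PS=0
  L1 @0x45[30] → 0x7B006  P=0,RW=1,US=1,PS=0
  ⇒ fault: PAGE_NOT_PRESENT  — 2 lookups
#2 VA=0x380D458 (r,kernel):
  L0 @0x3B[28] → 0x47007  P=1,RW=1,US=1,PS=0
  L1 @0x47[13] → 0x4B007  P=1,RW=1,US=1,PS=0
  → PA=0x4B458  (2 entries read)
#3 VA=0x2408233 (r,kernel):
  L0 @0x3B[18] → 0x4C007  P=1,RW=1,US=1,PS=0
  L1 @0x4C[8] → 0x4E007  P=1,RW=1,US=1,PS=0
  → PA=0x4E233  (2 entries read)
#4 VA=0x16190CE (r,kernel):
  L0 @0x3B[11] → 0x52007  P=1,RW=1,US=1,PS=0
  L1 @0x52[25] → 0x55007  P=1,RW=1,US=1,PS=0
  → PA=0x550CE  (2 entries read)
#5 VA=0x100981E (r,kernel):
  L0 @0x3B[8] → 0x57007  P=1,RW=1,US=1,PS=0
  L1 @0x57[9] → 0x5B007  P=1,RW=1,US=1,PS=0
  → PA=0x5B81E  (2 entries read)
#6 VA=0x1C05841 (r,kernel):
  L0 @0x3B[14] → 0x5F007  P=1,RW=1,US=1,PS=0
  L1 @0x5F[5] → 0x60007  P=1,RW=1,US=1,PS=0
  → PA=0x60841  (2 entries read)

Access #1 PA: FAULT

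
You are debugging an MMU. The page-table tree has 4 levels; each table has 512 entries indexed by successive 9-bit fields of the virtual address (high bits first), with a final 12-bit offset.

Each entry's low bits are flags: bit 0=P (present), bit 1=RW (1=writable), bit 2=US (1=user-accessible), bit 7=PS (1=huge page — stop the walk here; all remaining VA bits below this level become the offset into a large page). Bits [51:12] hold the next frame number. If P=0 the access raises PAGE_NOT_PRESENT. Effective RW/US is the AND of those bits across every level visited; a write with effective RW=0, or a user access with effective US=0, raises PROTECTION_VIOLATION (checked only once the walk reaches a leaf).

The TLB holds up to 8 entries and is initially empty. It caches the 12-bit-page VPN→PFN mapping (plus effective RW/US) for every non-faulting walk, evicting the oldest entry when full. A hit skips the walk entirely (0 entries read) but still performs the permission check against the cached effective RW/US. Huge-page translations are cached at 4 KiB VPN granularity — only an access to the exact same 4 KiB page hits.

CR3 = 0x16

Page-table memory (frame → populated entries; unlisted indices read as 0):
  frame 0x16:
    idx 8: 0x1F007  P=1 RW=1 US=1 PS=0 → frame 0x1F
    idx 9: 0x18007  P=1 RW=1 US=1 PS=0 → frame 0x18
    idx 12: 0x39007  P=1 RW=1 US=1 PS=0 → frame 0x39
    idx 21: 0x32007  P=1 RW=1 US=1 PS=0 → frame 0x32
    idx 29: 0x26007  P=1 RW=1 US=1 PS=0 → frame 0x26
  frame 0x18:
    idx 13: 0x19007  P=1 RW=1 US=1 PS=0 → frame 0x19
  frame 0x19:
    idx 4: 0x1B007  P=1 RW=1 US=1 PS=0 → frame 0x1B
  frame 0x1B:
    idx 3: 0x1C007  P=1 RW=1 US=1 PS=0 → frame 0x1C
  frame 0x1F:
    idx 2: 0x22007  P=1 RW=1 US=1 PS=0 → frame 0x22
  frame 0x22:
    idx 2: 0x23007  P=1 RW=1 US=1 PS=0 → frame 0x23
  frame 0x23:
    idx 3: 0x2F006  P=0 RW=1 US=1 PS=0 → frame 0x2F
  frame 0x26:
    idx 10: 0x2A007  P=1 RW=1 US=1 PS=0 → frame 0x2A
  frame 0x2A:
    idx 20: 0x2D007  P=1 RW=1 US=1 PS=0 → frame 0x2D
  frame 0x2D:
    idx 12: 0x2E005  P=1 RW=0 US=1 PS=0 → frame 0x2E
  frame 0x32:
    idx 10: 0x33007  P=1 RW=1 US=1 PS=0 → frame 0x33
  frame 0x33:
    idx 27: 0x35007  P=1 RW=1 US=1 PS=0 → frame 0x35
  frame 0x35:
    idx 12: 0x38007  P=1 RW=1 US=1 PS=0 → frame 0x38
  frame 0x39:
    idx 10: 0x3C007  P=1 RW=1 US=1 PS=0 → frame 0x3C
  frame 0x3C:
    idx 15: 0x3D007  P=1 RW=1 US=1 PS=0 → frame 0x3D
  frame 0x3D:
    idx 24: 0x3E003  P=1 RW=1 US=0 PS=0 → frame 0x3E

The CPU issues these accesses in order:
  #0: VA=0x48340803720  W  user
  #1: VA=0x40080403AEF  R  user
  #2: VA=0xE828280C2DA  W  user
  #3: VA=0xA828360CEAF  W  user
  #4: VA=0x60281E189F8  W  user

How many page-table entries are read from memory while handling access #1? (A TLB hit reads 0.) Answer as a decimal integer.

Trace:
#0 VA=0x48340803720 (w,user):
  [0] read 0x16 idx=9: raw=0x18007 flags P=1 W=1 U=1 S=0
  [1] read 0x18 idx=13: raw=0x19007 flags P=1 W=1 U=1 S=0
  [2] read 0x19 idx=4: raw=0x1B007 flags P=1 W=1 U=1 S=0
  [3] read 0x1B idx=3: raw=0x1C007 flags P=1 W=1 U=1 S=0
  ✓ 0x1C720  — 4 lookups
#1 VA=0x40080403AEF (r,user):
  [0] read 0x16 idx=8: raw=0x1F007 flags P=1 W=1 U=1 S=0
  [1] read 0x1F idx=2: raw=0x22007 flags P=1 W=1 U=1 S=0
  [2] read 0x22 idx=2: raw=0x23007 flags P=1 W=1 U=1 S=0
  [3] read 0x23 idx=3: raw=0x2F006 flags P=0 W=1 U=1 S=0
  → PAGE_NOT_PRESENT  (4 entries read)
#2 VA=0xE828280C2DA (w,user):
  [0] read 0x16 idx=29: raw=0x26007 flags P=1 W=1 U=1 S=0
  [1] read 0x26 idx=10: raw=0x2A007 flags P=1 W=1 U=1 S=0
  [2] read 0x2A idx=20: raw=0x2D007 flags P=1 W=1 U=1 S=0
  [3] read 0x2D idx=12: raw=0x2E005 flags P=1 W=0 U=1 S=0
  → PROTECTION_VIOLATION  (4 entries read)
#3 VA=0xA828360CEAF (w,user):
  [0] read 0x16 idx=21: raw=0x32007 flags P=1 W=1 U=1 S=0
  [1] read 0x32 idx=10: raw=0x33007 flags P=1 W=1 U=1 S=0
  [2] read 0x33 idx=27: raw=0x35007 flags P=1 W=1 U=1 S=0
  [3] read 0x35 idx=12: raw=0x38007 flags P=1 W=1 U=1 S=0
  ✓ 0x38EAF  — 4 lookups
#4 VA=0x60281E189F8 (w,user):
  [0] read 0x16 idx=12: raw=0x39007 flags P=1 W=1 U=1 S=0
  [1] read 0x39 idx=10: raw=0x3C007 flags P=1 W=1 U=1 S=0
  [2] read 0x3C idx=15: raw=0x3D007 flags P=1 W=1 U=1 S=0
  [3] read 0x3D idx=24: raw=0x3E003 flags P=1 W=1 U=0 S=0
  → PROTECTION_VIOLATION  (4 entries read)

Entries read for #1: 4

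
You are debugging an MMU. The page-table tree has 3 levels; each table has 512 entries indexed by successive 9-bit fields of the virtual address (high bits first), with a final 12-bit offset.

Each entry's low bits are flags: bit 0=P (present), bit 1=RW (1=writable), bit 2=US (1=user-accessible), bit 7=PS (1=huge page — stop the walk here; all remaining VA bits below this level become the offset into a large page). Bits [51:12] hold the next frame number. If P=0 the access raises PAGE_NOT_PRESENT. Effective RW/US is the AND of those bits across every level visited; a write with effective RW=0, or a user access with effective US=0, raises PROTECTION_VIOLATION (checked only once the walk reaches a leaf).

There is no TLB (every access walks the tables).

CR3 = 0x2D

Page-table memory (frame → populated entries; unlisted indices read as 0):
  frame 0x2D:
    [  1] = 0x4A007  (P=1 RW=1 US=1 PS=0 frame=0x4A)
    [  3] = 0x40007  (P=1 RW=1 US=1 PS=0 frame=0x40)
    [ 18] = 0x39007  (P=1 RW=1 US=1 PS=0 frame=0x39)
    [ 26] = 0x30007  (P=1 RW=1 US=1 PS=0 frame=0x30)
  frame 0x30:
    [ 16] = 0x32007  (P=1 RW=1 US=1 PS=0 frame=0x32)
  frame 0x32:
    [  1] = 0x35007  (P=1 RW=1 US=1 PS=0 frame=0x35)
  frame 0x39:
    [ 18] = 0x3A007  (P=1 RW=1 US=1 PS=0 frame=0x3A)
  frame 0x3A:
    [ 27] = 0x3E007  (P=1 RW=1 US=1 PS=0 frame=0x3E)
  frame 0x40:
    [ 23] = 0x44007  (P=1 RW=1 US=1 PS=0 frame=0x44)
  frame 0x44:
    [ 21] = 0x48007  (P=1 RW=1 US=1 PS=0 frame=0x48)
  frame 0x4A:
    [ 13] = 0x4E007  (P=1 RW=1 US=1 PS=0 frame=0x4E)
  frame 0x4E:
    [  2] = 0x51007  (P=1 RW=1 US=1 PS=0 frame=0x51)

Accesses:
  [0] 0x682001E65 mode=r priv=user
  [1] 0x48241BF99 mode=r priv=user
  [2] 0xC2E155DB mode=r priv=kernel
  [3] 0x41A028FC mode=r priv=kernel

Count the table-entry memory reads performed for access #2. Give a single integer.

Walk each access:
#0 VA=0x682001E65 (r,user):
  L0: frame=0x2D idx=26 entry=0x30007 [P=1 RW=1 US=1 PS=0]
  L1: frame=0x30 idx=16 entry=0x32007 [P=1 RW=1 US=1 PS=0]
  L2: frame=0x32 idx=1 entry=0x35007 [P=1 RW=1 US=1 PS=0]
  → PA=0x35E65  (3 entries read)
#1 VA=0x48241BF99 (r,user):
  L0: frame=0x2D idx=18 entry=0x39007 [P=1 RW=1 US=1 PS=0]
  L1: frame=0x39 idx=18 entry=0x3A007 [P=1 RW=1 US=1 PS=0]
  L2: frame=0x3A idx=27 entry=0x3E007 [P=1 RW=1 US=1 PS=0]
  → PA=0x3EF99  (3 entries read)
#2 VA=0xC2E155DB (r,kernel):
  L0: frame=0x2D idx=3 entry=0x40007 [P=1 RW=1 US=1 PS=0]
  L1: frame=0x40 idx=23 entry=0x44007 [P=1 RW=1 US=1 PS=0]
  L2: frame=0x44 idx=21 entry=0x48007 [P=1 RW=1 US=1 PS=0]
  → PA=0x485DB  (3 entries read)
#3 VA=0x41A028FC (r,kernel):
  L0: frame=0x2D idx=1 entry=0x4A007 [P=1 RW=1 US=1 PS=0]
  L1: frame=0x4A idx=13 entry=0x4E007 [P=1 RW=1 US=1 PS=0]
  L2: frame=0x4E idx=2 entry=0x51007 [P=1 RW=1 US=1 PS=0]
  → PA=0x518FC  (3 entries read)

Entries read for #2: 3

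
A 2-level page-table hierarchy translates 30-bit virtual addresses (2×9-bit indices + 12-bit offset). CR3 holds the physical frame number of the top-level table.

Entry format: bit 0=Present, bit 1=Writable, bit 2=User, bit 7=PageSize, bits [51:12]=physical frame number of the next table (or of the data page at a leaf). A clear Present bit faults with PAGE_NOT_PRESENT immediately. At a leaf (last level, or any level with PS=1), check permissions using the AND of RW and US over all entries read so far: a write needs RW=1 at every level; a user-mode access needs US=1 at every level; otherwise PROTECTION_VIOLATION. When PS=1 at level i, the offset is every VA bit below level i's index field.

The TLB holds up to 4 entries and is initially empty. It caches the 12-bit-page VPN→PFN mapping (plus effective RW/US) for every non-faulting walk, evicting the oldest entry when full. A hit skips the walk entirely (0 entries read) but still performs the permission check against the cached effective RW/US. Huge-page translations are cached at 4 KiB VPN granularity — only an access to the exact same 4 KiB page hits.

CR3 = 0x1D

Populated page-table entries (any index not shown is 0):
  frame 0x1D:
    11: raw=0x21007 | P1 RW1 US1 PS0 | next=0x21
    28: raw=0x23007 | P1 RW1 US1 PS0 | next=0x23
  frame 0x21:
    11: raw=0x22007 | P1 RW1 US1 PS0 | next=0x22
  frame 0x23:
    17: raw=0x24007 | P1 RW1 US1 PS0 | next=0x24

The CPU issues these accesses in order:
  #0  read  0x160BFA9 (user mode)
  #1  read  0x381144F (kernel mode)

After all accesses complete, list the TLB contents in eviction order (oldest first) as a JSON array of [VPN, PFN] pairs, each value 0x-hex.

Per-access translation:
#0 VA=0x160BFA9 (r,user):
  L0 @0x1D[11] → 0x21007  P=1,RW=1,US=1,PS=0
  L1 @0x21[11] → 0x22007  P=1,RW=1,US=1,PS=0
  ⇒ phys 0x22FA9  [2 reads]
#1 VA=0x381144F (r,kernel):
  L0 @0x1D[28] → 0x23007  P=1,RW=1,US=1,PS=0
  L1 @0x23[17] → 0x24007  P=1,RW=1,US=1,PS=0
  ⇒ phys 0x2444F  [2 reads]

TLB: [["0x160B", "0x22"], ["0x3811", "0x24"]]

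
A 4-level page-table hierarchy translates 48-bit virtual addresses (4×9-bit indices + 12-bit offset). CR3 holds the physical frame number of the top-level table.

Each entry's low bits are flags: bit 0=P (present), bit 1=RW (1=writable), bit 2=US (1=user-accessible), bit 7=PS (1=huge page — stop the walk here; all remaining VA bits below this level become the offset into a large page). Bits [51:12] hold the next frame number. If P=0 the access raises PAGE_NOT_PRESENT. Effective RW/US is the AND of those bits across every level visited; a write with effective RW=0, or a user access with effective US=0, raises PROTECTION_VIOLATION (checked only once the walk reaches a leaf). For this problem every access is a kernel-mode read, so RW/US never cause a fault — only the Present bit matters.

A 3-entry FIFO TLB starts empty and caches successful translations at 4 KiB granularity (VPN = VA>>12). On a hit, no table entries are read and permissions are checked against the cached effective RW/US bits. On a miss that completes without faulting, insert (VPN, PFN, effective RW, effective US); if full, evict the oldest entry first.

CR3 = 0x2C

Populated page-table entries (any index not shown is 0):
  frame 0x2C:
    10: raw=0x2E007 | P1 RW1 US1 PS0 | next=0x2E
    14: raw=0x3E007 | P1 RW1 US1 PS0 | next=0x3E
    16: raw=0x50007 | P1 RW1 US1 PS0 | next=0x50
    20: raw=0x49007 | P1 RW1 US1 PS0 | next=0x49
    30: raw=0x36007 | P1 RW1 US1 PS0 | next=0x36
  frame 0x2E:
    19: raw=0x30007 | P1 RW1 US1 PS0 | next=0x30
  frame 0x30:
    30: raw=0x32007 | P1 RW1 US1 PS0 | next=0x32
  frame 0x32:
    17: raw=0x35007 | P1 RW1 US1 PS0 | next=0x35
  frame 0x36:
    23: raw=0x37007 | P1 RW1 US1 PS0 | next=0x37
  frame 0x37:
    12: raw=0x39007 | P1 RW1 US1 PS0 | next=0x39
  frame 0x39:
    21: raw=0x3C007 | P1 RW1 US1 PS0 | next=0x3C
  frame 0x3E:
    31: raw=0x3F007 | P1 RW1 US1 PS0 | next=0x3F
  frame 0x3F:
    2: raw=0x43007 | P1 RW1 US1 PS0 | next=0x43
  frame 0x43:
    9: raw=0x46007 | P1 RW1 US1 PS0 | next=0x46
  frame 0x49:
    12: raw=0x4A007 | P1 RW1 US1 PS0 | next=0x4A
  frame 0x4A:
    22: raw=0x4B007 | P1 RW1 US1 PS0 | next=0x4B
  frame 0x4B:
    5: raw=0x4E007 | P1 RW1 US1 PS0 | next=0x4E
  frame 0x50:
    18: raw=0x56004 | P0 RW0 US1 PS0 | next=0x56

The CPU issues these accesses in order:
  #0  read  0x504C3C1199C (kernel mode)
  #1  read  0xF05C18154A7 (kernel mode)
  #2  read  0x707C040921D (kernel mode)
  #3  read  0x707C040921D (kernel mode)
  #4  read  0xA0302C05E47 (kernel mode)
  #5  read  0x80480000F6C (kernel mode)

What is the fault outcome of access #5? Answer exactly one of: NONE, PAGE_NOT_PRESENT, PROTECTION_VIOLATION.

Per-access translation:
#0 VA=0x504C3C1199C (r,kernel):
  L0 @0x2C[10] → 0x2E007  P=1,RW=1,US=1,PS=0
  L1 @0x2E[19] → 0x30007  P=1,RW=1,US=1,PS=0
  L2 @0x30[30] → 0x32007  P=1,RW=1,US=1,PS=0
  L3 @0x32[17] → 0x35007  P=1,RW=1,US=1,PS=0
  ⇒ phys 0x3599C  [4 reads]
#1 VA=0xF05C18154A7 (r,kernel):
  L0 @0x2C[30] → 0x36007  P=1,RW=1,US=1,PS=0
  L1 @0x36[23] → 0x37007  P=1,RW=1,US=1,PS=0
  L2 @0x37[12] → 0x39007  P=1,RW=1,US=1,PS=0
  L3 @0x39[21] → 0x3C007  P=1,RW=1,US=1,PS=0
  ⇒ phys 0x3C4A7  [4 reads]
#2 VA=0x707C040921D (r,kernel):
  L0 @0x2C[14] → 0x3E007  P=1,RW=1,US=1,PS=0
  L1 @0x3E[31] → 0x3F007  P=1,RW=1,US=1,PS=0
  L2 @0x3F[2] → 0x43007  P=1,RW=1,US=1,PS=0
  L3 @0x43[9] → 0x46007  P=1,RW=1,US=1,PS=0
  ⇒ phys 0x4621D  [4 reads]
#3 VA=0x707C040921D (r,kernel):
  TLB hit vpn=0x707C0409 → PA=0x4621D
#4 VA=0xA0302C05E47 (r,kernel):
  L0 @0x2C[20] → 0x49007  P=1,RW=1,US=1,PS=0
  L1 @0x49[12] → 0x4A007  P=1,RW=1,US=1,PS=0
  L2 @0x4A[22] → 0x4B007  P=1,RW=1,US=1,PS=0
  L3 @0x4B[5] → 0x4E007  P=1,RW=1,US=1,PS=0
  ⇒ phys 0x4EE47  [4 reads]
#5 VA=0x80480000F6C (r,kernel):
  L0 @0x2C[16] → 0x50007  P=1,RW=1,US=1,PS=0
  L1 @0x50[18] → 0x56004  P=0,RW=0,US=1,PS=0
  → PAGE_NOT_PRESENT  (2 entries read)

Access #5 fault: PAGE_NOT_PRESENT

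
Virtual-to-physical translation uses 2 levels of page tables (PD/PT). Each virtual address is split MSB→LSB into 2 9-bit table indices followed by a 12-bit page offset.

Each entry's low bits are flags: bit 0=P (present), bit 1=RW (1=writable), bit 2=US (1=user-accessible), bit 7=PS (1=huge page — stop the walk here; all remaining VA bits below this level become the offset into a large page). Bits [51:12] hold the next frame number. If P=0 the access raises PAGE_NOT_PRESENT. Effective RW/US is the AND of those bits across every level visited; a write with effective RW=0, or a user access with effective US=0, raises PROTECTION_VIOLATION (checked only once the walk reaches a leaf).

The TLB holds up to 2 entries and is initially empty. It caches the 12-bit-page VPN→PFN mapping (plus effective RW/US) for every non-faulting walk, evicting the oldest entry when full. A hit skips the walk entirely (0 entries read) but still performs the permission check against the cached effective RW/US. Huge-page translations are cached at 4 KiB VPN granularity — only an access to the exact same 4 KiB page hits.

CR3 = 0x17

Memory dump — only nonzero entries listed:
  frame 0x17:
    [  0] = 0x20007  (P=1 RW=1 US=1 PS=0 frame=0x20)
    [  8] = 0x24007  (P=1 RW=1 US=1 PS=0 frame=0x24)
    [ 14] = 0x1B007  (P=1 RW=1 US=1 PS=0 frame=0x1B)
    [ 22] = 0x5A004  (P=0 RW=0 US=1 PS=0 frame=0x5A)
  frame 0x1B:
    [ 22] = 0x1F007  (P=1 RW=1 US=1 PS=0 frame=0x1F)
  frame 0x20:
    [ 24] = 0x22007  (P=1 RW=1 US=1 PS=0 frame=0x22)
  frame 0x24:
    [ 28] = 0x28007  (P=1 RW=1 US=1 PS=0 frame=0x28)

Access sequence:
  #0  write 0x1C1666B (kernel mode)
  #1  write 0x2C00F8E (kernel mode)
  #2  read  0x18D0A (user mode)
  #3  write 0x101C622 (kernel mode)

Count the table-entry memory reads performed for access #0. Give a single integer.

Walk each access:
#0 VA=0x1C1666B (w,kernel):
  lvl0: tbl 0x17, slot 14 ⇒ 0x1B007 (P1/RW1/US1/PS0)
  lvl1: tbl 0x1B, slot 22 ⇒ 0x1F007 (P1/RW1/US1/PS0)
  ✓ 0x1F66B  — 2 lookups
#1 VA=0x2C00F8E (w,kernel):
  lvl0: tbl 0x17, slot 22 ⇒ 0x5A004 (P0/RW0/US1/PS0)
  ⇒ fault: PAGE_NOT_PRESENT  — 1 lookups
#2 VA=0x18D0A (r,user):
  lvl0: tbl 0x17, slot 0 ⇒ 0x20007 (P1/RW1/US1/PS0)
  lvl1: tbl 0x20, slot 24 ⇒ 0x22007 (P1/RW1/US1/PS0)
  ✓ 0x22D0A  — 2 lookups
#3 VA=0x101C622 (w,kernel):
  lvl0: tbl 0x17, slot 8 ⇒ 0x24007 (P1/RW1/US1/PS0)
  lvl1: tbl 0x24, slot 28 ⇒ 0x28007 (P1/RW1/US1/PS0)
  ✓ 0x28622  — 2 lookups

Entries read for #0: 2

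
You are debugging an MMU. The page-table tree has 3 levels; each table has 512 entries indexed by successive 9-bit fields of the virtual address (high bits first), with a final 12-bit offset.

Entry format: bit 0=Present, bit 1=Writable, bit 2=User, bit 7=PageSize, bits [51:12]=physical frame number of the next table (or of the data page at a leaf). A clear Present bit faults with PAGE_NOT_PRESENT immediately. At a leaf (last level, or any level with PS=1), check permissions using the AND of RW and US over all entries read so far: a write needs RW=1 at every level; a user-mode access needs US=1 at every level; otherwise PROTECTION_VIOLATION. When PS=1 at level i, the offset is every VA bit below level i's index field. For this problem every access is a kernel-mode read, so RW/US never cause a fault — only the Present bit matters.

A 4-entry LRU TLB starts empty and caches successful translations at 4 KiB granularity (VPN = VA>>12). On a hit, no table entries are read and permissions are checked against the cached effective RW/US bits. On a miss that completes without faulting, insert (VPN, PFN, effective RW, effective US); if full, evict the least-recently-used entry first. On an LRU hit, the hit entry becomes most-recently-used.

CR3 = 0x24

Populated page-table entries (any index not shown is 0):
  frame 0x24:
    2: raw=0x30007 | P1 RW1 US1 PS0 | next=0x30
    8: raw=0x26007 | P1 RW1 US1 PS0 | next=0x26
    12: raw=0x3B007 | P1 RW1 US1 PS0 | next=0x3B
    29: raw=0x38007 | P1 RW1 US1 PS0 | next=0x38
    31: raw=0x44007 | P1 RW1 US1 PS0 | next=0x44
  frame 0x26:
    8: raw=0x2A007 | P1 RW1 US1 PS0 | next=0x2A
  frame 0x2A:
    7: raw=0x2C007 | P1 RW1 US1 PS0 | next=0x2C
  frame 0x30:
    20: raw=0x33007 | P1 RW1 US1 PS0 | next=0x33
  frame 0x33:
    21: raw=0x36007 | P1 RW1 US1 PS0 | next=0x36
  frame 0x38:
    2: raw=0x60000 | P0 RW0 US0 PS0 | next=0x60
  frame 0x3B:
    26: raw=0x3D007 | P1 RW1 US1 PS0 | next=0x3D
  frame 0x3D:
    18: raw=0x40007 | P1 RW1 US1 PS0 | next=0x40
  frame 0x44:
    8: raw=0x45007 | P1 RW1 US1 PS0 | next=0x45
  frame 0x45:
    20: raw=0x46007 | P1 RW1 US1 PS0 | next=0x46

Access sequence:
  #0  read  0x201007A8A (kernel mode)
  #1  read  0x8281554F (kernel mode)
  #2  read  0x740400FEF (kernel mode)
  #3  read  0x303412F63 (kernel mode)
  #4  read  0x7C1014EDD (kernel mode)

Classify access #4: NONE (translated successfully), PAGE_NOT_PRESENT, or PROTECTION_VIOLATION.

Per-access translation:
#0 VA=0x201007A8A (r,kernel):
  L0 @0x24[8] → 0x26007  P=1,RW=1,US=1,PS=0
  L1 @0x26[8] → 0x2A007  P=1,RW=1,US=1,PS=0
  L2 @0x2A[7] → 0x2C007  P=1,RW=1,US=1,PS=0
  → PA=0x2CA8A  (3 entries read)
#1 VA=0x8281554F (r,kernel):
  L0 @0x24[2] → 0x30007  P=1,RW=1,US=1,PS=0
  L1 @0x30[20] → 0x33007  P=1,RW=1,US=1,PS=0
  L2 @0x33[21] → 0x36007  P=1,RW=1,US=1,PS=0
  → PA=0x3654F  (3 entries read)
#2 VA=0x740400FEF (r,kernel):
  L0 @0x24[29] → 0x38007  P=1,RW=1,US=1,PS=0
  L1 @0x38[2] → 0x60000  P=0,RW=0,US=0,PS=0
  → PAGE_NOT_PRESENT  (2 entries read)
#3 VA=0x303412F63 (r,kernel):
  L0 @0x24[12] → 0x3B007  P=1,RW=1,US=1,PS=0
  L1 @0x3B[26] → 0x3D007  P=1,RW=1,US=1,PS=0
  L2 @0x3D[18] → 0x40007  P=1,RW=1,US=1,PS=0
  → PA=0x40F63  (3 entries read)
#4 VA=0x7C1014EDD (r,kernel):
  L0 @0x24[31] → 0x44007  P=1,RW=1,US=1,PS=0
  L1 @0x44[8] → 0x45007  P=1,RW=1,US=1,PS=0
  L2 @0x45[20] → 0x46007  P=1,RW=1,US=1,PS=0
  → PA=0x46EDD  (3 entries read)

Access #4 fault: NONE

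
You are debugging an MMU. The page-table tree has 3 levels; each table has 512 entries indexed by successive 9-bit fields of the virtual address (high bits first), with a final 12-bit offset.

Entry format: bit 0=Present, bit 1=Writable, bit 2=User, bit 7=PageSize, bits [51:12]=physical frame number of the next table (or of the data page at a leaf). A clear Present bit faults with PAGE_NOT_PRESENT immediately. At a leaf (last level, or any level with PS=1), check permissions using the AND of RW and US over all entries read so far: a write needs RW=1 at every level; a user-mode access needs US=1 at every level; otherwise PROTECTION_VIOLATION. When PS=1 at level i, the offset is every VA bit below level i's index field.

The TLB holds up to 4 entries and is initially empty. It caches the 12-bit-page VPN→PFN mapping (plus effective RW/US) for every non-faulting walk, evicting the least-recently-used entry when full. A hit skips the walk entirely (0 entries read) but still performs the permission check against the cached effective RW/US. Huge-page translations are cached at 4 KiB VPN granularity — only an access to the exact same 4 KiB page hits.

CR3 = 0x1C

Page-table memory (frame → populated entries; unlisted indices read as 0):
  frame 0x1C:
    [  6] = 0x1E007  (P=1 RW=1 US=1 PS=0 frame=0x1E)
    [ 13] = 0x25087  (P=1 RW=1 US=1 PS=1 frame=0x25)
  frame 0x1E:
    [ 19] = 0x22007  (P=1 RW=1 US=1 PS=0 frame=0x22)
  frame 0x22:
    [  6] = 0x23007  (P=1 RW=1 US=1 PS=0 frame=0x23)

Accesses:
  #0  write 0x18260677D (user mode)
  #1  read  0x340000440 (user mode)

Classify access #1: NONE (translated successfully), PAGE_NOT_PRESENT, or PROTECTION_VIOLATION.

Per-access translation:
#0 VA=0x18260677D (w,user):
  L0: frame=0x1C idx=6 entry=0x1E007 [P=1 RW=1 US=1 PS=0]
  L1: frame=0x1E idx=19 entry=0x22007 [P=1 RW=1 US=1 PS=0]
  L2: frame=0x22 idx=6 entry=0x23007 [P=1 RW=1 US=1 PS=0]
  → PA=0x2377D  (3 entries read)
#1 VA=0x340000440 (r,user):
  L0: frame=0x1C idx=13 entry=0x25087 [P=1 RW=1 US=1 PS=1]
  → PA=0x25440 (huge @L0)  (1 entries read)

Access #1 fault: NONE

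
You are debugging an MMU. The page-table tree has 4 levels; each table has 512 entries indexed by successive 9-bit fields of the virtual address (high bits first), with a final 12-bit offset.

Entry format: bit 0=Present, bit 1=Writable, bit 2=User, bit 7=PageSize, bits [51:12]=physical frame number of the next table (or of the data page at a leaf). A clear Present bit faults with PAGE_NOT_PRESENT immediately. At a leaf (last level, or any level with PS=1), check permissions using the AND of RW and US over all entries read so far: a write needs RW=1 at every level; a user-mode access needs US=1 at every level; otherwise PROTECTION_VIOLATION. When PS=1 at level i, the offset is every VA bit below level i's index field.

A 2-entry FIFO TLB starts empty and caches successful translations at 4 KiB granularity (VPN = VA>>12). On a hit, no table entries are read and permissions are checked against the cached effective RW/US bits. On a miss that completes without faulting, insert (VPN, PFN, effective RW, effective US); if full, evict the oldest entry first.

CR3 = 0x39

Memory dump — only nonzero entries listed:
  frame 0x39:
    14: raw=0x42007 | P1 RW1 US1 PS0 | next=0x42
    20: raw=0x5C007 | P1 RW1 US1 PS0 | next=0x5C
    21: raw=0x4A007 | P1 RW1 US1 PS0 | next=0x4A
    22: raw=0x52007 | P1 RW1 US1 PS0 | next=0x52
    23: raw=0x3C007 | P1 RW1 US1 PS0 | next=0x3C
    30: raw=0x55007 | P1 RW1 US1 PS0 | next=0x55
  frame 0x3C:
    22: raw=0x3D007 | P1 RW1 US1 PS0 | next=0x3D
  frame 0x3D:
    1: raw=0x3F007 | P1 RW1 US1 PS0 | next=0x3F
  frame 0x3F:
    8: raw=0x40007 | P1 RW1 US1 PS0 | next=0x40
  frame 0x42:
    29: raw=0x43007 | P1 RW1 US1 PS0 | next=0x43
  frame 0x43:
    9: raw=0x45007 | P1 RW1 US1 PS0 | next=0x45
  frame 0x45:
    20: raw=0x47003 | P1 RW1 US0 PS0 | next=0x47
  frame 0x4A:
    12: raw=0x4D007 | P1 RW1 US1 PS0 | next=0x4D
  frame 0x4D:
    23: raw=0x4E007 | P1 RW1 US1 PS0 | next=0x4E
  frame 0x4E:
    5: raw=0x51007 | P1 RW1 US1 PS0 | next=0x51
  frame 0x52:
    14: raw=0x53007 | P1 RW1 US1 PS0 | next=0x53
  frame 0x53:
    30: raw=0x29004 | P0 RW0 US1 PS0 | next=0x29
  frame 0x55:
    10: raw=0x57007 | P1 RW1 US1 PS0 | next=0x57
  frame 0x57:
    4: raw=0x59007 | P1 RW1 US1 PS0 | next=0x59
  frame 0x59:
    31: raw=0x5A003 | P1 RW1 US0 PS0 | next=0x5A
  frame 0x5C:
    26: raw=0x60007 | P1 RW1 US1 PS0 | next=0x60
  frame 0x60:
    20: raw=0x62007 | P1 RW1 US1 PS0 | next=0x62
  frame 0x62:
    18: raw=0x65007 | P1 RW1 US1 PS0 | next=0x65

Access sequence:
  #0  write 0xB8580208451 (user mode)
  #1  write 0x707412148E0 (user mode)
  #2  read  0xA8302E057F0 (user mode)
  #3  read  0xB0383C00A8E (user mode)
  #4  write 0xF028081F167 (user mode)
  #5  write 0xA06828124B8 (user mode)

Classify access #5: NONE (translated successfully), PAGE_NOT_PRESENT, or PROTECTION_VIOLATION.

Walk each access:
#0 VA=0xB8580208451 (w,user):
  L0 @0x39[23] → 0x3C007  P=1,RW=1,US=1,PS=0
  L1 @0x3C[22] → 0x3D007  P=1,RW=1,US=1,PS=0
  L2 @0x3D[1] → 0x3F007  P=1,RW=1,US=1,PS=0
  L3 @0x3F[8] → 0x40007  P=1,RW=1,US=1,PS=0
  → PA=0x40451  (4 entries read)
#1 VA=0x707412148E0 (w,user):
  L0 @0x39[14] → 0x42007  P=1,RW=1,US=1,PS=0
  L1 @0x42[29] → 0x43007  P=1,RW=1,US=1,PS=0
  L2 @0x43[9] → 0x45007  P=1,RW=1,US=1,PS=0
  L3 @0x45[20] → 0x47003  P=1,RW=1,US=0,PS=0
  → PROTECTION_VIOLATION  (4 entries read)
#2 VA=0xA8302E057F0 (r,user):
  L0 @0x39[21] → 0x4A007  P=1,RW=1,US=1,PS=0
  L1 @0x4A[12] → 0x4D007  P=1,RW=1,US=1,PS=0
  L2 @0x4D[23] → 0x4E007  P=1,RW=1,US=1,PS=0
  L3 @0x4E[5] → 0x51007  P=1,RW=1,US=1,PS=0
  → PA=0x517F0  (4 entries read)
#3 VA=0xB0383C00A8E (r,user):
  L0 @0x39[22] → 0x52007  P=1,RW=1,US=1,PS=0
  L1 @0x52[14] → 0x53007  P=1,RW=1,US=1,PS=0
  L2 @0x53[30] → 0x29004  P=0,RW=0,US=1,PS=0
  → PAGE_NOT_PRESENT  (3 entries read)
#4 VA=0xF028081F167 (w,user):
  L0 @0x39[30] → 0x55007  P=1,RW=1,US=1,PS=0
  L1 @0x55[10] → 0x57007  P=1,RW=1,US=1,PS=0
  L2 @0x57[4] → 0x59007  P=1,RW=1,US=1,PS=0
  L3 @0x59[31] → 0x5A003  P=1,RW=1,US=0,PS=0
  → PROTECTION_VIOLATION  (4 entries read)
#5 VA=0xA06828124B8 (w,user):
  L0 @0x39[20] → 0x5C007  P=1,RW=1,US=1,PS=0
  L1 @0x5C[26] → 0x60007  P=1,RW=1,US=1,PS=0
  L2 @0x60[20] → 0x62007  P=1,RW=1,US=1,PS=0
  L3 @0x62[18] → 0x65007  P=1,RW=1,US=1,PS=0
  → PA=0x654B8  (4 entries read)

Access #5 fault: NONE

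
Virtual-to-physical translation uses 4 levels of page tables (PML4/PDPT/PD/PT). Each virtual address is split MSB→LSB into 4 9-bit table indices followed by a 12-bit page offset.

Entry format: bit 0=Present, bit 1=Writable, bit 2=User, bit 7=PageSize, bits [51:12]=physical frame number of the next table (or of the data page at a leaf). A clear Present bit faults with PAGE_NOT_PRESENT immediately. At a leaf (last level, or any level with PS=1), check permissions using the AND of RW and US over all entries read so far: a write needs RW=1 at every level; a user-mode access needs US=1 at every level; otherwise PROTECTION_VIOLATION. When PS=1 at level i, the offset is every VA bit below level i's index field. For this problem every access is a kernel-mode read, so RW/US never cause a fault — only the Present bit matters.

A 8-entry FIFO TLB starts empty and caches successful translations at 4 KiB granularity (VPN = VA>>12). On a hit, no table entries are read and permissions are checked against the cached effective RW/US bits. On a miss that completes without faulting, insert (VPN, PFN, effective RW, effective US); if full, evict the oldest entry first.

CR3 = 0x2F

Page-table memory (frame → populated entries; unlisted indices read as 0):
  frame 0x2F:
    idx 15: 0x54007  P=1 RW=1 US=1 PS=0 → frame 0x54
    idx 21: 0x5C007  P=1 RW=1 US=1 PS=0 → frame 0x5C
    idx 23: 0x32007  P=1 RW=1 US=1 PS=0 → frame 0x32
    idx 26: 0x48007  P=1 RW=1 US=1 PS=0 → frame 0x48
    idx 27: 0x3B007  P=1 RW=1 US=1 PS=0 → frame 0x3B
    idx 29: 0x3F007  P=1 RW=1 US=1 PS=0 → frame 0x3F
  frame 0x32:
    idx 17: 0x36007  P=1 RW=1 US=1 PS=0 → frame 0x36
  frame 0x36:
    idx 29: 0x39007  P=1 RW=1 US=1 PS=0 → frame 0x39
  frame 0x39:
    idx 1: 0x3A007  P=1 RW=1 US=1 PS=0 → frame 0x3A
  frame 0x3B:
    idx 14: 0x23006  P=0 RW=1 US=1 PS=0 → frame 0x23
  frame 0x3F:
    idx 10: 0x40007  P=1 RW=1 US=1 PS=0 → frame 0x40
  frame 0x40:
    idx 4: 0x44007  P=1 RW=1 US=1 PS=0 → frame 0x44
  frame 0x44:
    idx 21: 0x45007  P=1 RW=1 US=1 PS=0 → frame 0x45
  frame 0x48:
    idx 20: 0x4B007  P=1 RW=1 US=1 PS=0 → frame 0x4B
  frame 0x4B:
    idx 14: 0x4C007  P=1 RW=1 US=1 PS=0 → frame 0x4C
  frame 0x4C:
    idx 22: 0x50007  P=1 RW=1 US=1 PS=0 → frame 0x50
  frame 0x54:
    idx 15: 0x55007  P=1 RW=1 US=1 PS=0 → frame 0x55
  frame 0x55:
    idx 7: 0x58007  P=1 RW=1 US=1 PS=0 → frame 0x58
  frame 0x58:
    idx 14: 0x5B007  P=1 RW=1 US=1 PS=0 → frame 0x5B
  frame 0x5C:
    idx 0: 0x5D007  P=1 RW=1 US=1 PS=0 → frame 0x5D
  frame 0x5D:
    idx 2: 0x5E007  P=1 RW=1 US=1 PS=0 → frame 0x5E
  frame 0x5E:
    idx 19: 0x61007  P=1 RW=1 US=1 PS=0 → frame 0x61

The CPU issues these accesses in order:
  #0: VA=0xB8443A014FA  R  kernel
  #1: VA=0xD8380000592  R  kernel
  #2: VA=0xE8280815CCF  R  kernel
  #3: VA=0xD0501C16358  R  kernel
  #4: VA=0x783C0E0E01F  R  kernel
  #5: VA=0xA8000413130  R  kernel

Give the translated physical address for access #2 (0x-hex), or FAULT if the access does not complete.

Walk each access:
#0 VA=0xB8443A014FA (r,kernel):
  L0: frame=0x2F idx=23 entry=0x32007 [P=1 RW=1 US=1 PS=0]
  L1: frame=0x32 idx=17 entry=0x36007 [P=1 RW=1 US=1 PS=0]
  L2: frame=0x36 idx=29 entry=0x39007 [P=1 RW=1 US=1 PS=0]
  L3: frame=0x39 idx=1 entry=0x3A007 [P=1 RW=1 US=1 PS=0]
  → PA=0x3A4FA  (4 entries read)
#1 VA=0xD8380000592 (r,kernel):
  L0: frame=0x2F idx=27 entry=0x3B007 [P=1 RW=1 US=1 PS=0]
  L1: frame=0x3B idx=14 entry=0x23006 [P=0 RW=1 US=1 PS=0]
  ✗ PAGE_NOT_PRESENT  [2 reads]
#2 VA=0xE8280815CCF (r,kernel):
  L0: frame=0x2F idx=29 entry=0x3F007 [P=1 RW=1 US=1 PS=0]
  L1: frame=0x3F idx=10 entry=0x40007 [P=1 RW=1 US=1 PS=0]
  L2: frame=0x40 idx=4 entry=0x44007 [P=1 RW=1 US=1 PS=0]
  L3: frame=0x44 idx=21 entry=0x45007 [P=1 RW=1 US=1 PS=0]
  → PA=0x45CCF  (4 entries read)
#3 VA=0xD0501C16358 (r,kernel):
  L0: frame=0x2F idx=26 entry=0x48007 [P=1 RW=1 US=1 PS=0]
  L1: frame=0x48 idx=20 entry=0x4B007 [P=1 RW=1 US=1 PS=0]
  L2: frame=0x4B idx=14 entry=0x4C007 [P=1 RW=1 US=1 PS=0]
  L3: frame=0x4C idx=22 entry=0x50007 [P=1 RW=1 US=1 PS=0]
  → PA=0x50358  (4 entries read)
#4 VA=0x783C0E0E01F (r,kernel):
  L0: frame=0x2F idx=15 entry=0x54007 [P=1 RW=1 US=1 PS=0]
  L1: frame=0x54 idx=15 entry=0x55007 [P=1 RW=1 US=1 PS=0]
  L2: frame=0x55 idx=7 entry=0x58007 [P=1 RW=1 US=1 PS=0]
  L3: frame=0x58 idx=14 entry=0x5B007 [P=1 RW=1 US=1 PS=0]
  → PA=0x5B01F  (4 entries read)
#5 VA=0xA8000413130 (r,kernel):
  L0: frame=0x2F idx=21 entry=0x5C007 [P=1 RW=1 US=1 PS=0]
  L1: frame=0x5C idx=0 entry=0x5D007 [P=1 RW=1 US=1 PS=0]
  L2: frame=0x5D idx=2 entry=0x5E007 [P=1 RW=1 US=1 PS=0]
  L3: frame=0x5E idx=19 entry=0x61007 [P=1 RW=1 US=1 PS=0]
  → PA=0x61130  (4 entries read)

Access #2 PA: 0x45CCF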